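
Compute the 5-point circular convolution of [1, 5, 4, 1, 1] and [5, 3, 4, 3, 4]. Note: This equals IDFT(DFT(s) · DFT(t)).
Either evaluate y[k] = Σ_j s[j]·t[(k-j) mod 5] directly, or use IDFT(DFT(s) · DFT(t)). y[0] = 1×5 + 5×4 + 4×3 + 1×4 + 1×3 = 44; y[1] = 1×3 + 5×5 + 4×4 + 1×3 + 1×4 = 51; y[2] = 1×4 + 5×3 + 4×5 + 1×4 + 1×3 = 46; y[3] = 1×3 + 5×4 + 4×3 + 1×5 + 1×4 = 44; y[4] = 1×4 + 5×3 + 4×4 + 1×3 + 1×5 = 43. Result: [44, 51, 46, 44, 43]

[44, 51, 46, 44, 43]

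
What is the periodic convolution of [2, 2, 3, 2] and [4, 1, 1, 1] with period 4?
Use y[k] = Σ_j u[j]·v[(k-j) mod 4]. y[0] = 2×4 + 2×1 + 3×1 + 2×1 = 15; y[1] = 2×1 + 2×4 + 3×1 + 2×1 = 15; y[2] = 2×1 + 2×1 + 3×4 + 2×1 = 18; y[3] = 2×1 + 2×1 + 3×1 + 2×4 = 15. Result: [15, 15, 18, 15]

[15, 15, 18, 15]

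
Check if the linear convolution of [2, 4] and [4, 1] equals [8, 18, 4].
Recompute linear convolution of [2, 4] and [4, 1]: y[0] = 2×4 = 8; y[1] = 2×1 + 4×4 = 18; y[2] = 4×1 = 4 → [8, 18, 4]. Given [8, 18, 4] matches, so answer: Yes

Yes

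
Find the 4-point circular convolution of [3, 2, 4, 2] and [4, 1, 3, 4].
Use y[k] = Σ_j s[j]·t[(k-j) mod 4]. y[0] = 3×4 + 2×4 + 4×3 + 2×1 = 34; y[1] = 3×1 + 2×4 + 4×4 + 2×3 = 33; y[2] = 3×3 + 2×1 + 4×4 + 2×4 = 35; y[3] = 3×4 + 2×3 + 4×1 + 2×4 = 30. Result: [34, 33, 35, 30]

[34, 33, 35, 30]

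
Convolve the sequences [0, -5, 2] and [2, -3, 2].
y[0] = 0×2 = 0; y[1] = 0×-3 + -5×2 = -10; y[2] = 0×2 + -5×-3 + 2×2 = 19; y[3] = -5×2 + 2×-3 = -16; y[4] = 2×2 = 4

[0, -10, 19, -16, 4]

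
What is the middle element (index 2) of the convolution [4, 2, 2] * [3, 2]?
Use y[k] = Σ_i a[i]·b[k-i] at k=2. y[2] = 2×2 + 2×3 = 10

10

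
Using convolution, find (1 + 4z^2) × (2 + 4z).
Ascending coefficients: a = [1, 0, 4], b = [2, 4]. c[0] = 1×2 = 2; c[1] = 1×4 + 0×2 = 4; c[2] = 0×4 + 4×2 = 8; c[3] = 4×4 = 16. Result coefficients: [2, 4, 8, 16] → 2 + 4z + 8z^2 + 16z^3

2 + 4z + 8z^2 + 16z^3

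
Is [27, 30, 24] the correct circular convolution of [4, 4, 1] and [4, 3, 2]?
Recompute circular convolution of [4, 4, 1] and [4, 3, 2]: y[0] = 4×4 + 4×2 + 1×3 = 27; y[1] = 4×3 + 4×4 + 1×2 = 30; y[2] = 4×2 + 4×3 + 1×4 = 24 → [27, 30, 24]. Given [27, 30, 24] matches, so answer: Yes

Yes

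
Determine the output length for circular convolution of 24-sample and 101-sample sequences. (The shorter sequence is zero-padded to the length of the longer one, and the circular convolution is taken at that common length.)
Circular convolution (zero-padding the shorter input) has length max(m, n) = max(24, 101) = 101

101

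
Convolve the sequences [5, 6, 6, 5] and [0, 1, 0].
y[0] = 5×0 = 0; y[1] = 5×1 + 6×0 = 5; y[2] = 5×0 + 6×1 + 6×0 = 6; y[3] = 6×0 + 6×1 + 5×0 = 6; y[4] = 6×0 + 5×1 = 5; y[5] = 5×0 = 0

[0, 5, 6, 6, 5, 0]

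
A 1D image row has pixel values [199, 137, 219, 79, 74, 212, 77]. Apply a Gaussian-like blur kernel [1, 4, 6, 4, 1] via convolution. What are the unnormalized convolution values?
Convolve image row [199, 137, 219, 79, 74, 212, 77] with kernel [1, 4, 6, 4, 1]: y[0] = 199×1 = 199; y[1] = 199×4 + 137×1 = 933; y[2] = 199×6 + 137×4 + 219×1 = 1961; y[3] = 199×4 + 137×6 + 219×4 + 79×1 = 2573; y[4] = 199×1 + 137×4 + 219×6 + 79×4 + 74×1 = 2451; y[5] = 137×1 + 219×4 + 79×6 + 74×4 + 212×1 = 1995; y[6] = 219×1 + 79×4 + 74×6 + 212×4 + 77×1 = 1904; y[7] = 79×1 + 74×4 + 212×6 + 77×4 = 1955; y[8] = 74×1 + 212×4 + 77×6 = 1384; y[9] = 212×1 + 77×4 = 520; y[10] = 77×1 = 77 → [199, 933, 1961, 2573, 2451, 1995, 1904, 1955, 1384, 520, 77]. Normalization factor = sum(kernel) = 16.

[199, 933, 1961, 2573, 2451, 1995, 1904, 1955, 1384, 520, 77]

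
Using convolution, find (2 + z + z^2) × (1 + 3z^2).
Ascending coefficients: a = [2, 1, 1], b = [1, 0, 3]. c[0] = 2×1 = 2; c[1] = 2×0 + 1×1 = 1; c[2] = 2×3 + 1×0 + 1×1 = 7; c[3] = 1×3 + 1×0 = 3; c[4] = 1×3 = 3. Result coefficients: [2, 1, 7, 3, 3] → 2 + z + 7z^2 + 3z^3 + 3z^4

2 + z + 7z^2 + 3z^3 + 3z^4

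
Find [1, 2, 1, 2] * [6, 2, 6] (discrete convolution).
y[0] = 1×6 = 6; y[1] = 1×2 + 2×6 = 14; y[2] = 1×6 + 2×2 + 1×6 = 16; y[3] = 2×6 + 1×2 + 2×6 = 26; y[4] = 1×6 + 2×2 = 10; y[5] = 2×6 = 12

[6, 14, 16, 26, 10, 12]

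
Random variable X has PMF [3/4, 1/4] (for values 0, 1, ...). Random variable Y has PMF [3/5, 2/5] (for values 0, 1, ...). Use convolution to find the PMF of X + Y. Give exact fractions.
P(X+Y=k) = Σ_i P(X=i)·P(Y=k-i) — a convolution of [3/4, 1/4] and [3/5, 2/5]. P(X+Y=0) = (3/4)×(3/5) = 9/20; P(X+Y=1) = (3/4)×(2/5) + (1/4)×(3/5) = 3/10 + 3/20 = 9/20; P(X+Y=2) = (1/4)×(2/5) = 1/10. PMF: [9/20, 9/20, 1/10] (sums to 1 ✓)

[9/20, 9/20, 1/10]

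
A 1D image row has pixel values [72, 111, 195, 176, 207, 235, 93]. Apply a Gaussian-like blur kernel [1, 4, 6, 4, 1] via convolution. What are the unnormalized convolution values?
Convolve image row [72, 111, 195, 176, 207, 235, 93] with kernel [1, 4, 6, 4, 1]: y[0] = 72×1 = 72; y[1] = 72×4 + 111×1 = 399; y[2] = 72×6 + 111×4 + 195×1 = 1071; y[3] = 72×4 + 111×6 + 195×4 + 176×1 = 1910; y[4] = 72×1 + 111×4 + 195×6 + 176×4 + 207×1 = 2597; y[5] = 111×1 + 195×4 + 176×6 + 207×4 + 235×1 = 3010; y[6] = 195×1 + 176×4 + 207×6 + 235×4 + 93×1 = 3174; y[7] = 176×1 + 207×4 + 235×6 + 93×4 = 2786; y[8] = 207×1 + 235×4 + 93×6 = 1705; y[9] = 235×1 + 93×4 = 607; y[10] = 93×1 = 93 → [72, 399, 1071, 1910, 2597, 3010, 3174, 2786, 1705, 607, 93]. Normalization factor = sum(kernel) = 16.

[72, 399, 1071, 1910, 2597, 3010, 3174, 2786, 1705, 607, 93]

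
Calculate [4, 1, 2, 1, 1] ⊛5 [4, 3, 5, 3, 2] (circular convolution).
Use y[k] = Σ_j f[j]·g[(k-j) mod 5]. y[0] = 4×4 + 1×2 + 2×3 + 1×5 + 1×3 = 32; y[1] = 4×3 + 1×4 + 2×2 + 1×3 + 1×5 = 28; y[2] = 4×5 + 1×3 + 2×4 + 1×2 + 1×3 = 36; y[3] = 4×3 + 1×5 + 2×3 + 1×4 + 1×2 = 29; y[4] = 4×2 + 1×3 + 2×5 + 1×3 + 1×4 = 28. Result: [32, 28, 36, 29, 28]

[32, 28, 36, 29, 28]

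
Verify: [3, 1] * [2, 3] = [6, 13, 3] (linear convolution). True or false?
Recompute linear convolution of [3, 1] and [2, 3]: y[0] = 3×2 = 6; y[1] = 3×3 + 1×2 = 11; y[2] = 1×3 = 3 → [6, 11, 3]. Compare to given [6, 13, 3]: they differ at index 1: given 13, correct 11, so answer: No

No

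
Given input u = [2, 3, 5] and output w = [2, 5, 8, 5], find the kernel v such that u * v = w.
Output length 4 = len(u) + len(v) - 1 ⇒ len(v) = 2. Solve v forward using v[k] = (w[k] - Σ_{i≥1} u[i]·v[k-i]) / u[0]: v[0] = w[0] / u[0] = 2 / 2 = 1; v[1] = (w[1] - 3×1) / u[0] = (5 - 3×1) / 2 = 1. So v = [1, 1]. Forward-check [2, 3, 5] * [1, 1]: w[0] = 2×1 = 2; w[1] = 2×1 + 3×1 = 5; w[2] = 3×1 + 5×1 = 8; w[3] = 5×1 = 5 → [2, 5, 8, 5] ✓

[1, 1]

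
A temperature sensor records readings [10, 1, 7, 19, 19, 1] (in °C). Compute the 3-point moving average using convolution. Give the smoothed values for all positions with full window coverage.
3-point moving average kernel = [1, 1, 1]. Apply in 'valid' mode (full window coverage): avg[0] = (10 + 1 + 7) / 3 = 6.0; avg[1] = (1 + 7 + 19) / 3 = 9.0; avg[2] = (7 + 19 + 19) / 3 = 15.0; avg[3] = (19 + 19 + 1) / 3 = 13.0. Smoothed values: [6.0, 9.0, 15.0, 13.0]

[6.0, 9.0, 15.0, 13.0]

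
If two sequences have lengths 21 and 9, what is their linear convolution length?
Linear/full convolution length: m + n - 1 = 21 + 9 - 1 = 29

29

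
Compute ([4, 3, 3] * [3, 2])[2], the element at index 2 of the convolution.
Use y[k] = Σ_i a[i]·b[k-i] at k=2. y[2] = 3×2 + 3×3 = 15

15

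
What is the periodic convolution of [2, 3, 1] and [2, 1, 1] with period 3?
Use y[k] = Σ_j u[j]·v[(k-j) mod 3]. y[0] = 2×2 + 3×1 + 1×1 = 8; y[1] = 2×1 + 3×2 + 1×1 = 9; y[2] = 2×1 + 3×1 + 1×2 = 7. Result: [8, 9, 7]

[8, 9, 7]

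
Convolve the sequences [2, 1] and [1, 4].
y[0] = 2×1 = 2; y[1] = 2×4 + 1×1 = 9; y[2] = 1×4 = 4

[2, 9, 4]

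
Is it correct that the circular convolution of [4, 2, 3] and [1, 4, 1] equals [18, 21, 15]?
Recompute circular convolution of [4, 2, 3] and [1, 4, 1]: y[0] = 4×1 + 2×1 + 3×4 = 18; y[1] = 4×4 + 2×1 + 3×1 = 21; y[2] = 4×1 + 2×4 + 3×1 = 15 → [18, 21, 15]. Given [18, 21, 15] matches, so answer: Yes

Yes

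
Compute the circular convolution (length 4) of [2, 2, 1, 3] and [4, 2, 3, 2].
Use y[k] = Σ_j f[j]·g[(k-j) mod 4]. y[0] = 2×4 + 2×2 + 1×3 + 3×2 = 21; y[1] = 2×2 + 2×4 + 1×2 + 3×3 = 23; y[2] = 2×3 + 2×2 + 1×4 + 3×2 = 20; y[3] = 2×2 + 2×3 + 1×2 + 3×4 = 24. Result: [21, 23, 20, 24]

[21, 23, 20, 24]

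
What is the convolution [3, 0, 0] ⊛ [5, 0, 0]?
y[0] = 3×5 = 15; y[1] = 3×0 + 0×5 = 0; y[2] = 3×0 + 0×0 + 0×5 = 0; y[3] = 0×0 + 0×0 = 0; y[4] = 0×0 = 0

[15, 0, 0, 0, 0]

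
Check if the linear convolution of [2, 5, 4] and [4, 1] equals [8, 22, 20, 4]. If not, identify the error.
Recompute linear convolution of [2, 5, 4] and [4, 1]: y[0] = 2×4 = 8; y[1] = 2×1 + 5×4 = 22; y[2] = 5×1 + 4×4 = 21; y[3] = 4×1 = 4 → [8, 22, 21, 4]. Compare to given [8, 22, 20, 4]: they differ at index 2: given 20, correct 21, so answer: No

No. Error at index 2: given 20, correct 21.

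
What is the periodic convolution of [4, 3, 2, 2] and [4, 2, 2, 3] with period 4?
Use y[k] = Σ_j a[j]·b[(k-j) mod 4]. y[0] = 4×4 + 3×3 + 2×2 + 2×2 = 33; y[1] = 4×2 + 3×4 + 2×3 + 2×2 = 30; y[2] = 4×2 + 3×2 + 2×4 + 2×3 = 28; y[3] = 4×3 + 3×2 + 2×2 + 2×4 = 30. Result: [33, 30, 28, 30]

[33, 30, 28, 30]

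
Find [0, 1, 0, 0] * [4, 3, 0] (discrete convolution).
y[0] = 0×4 = 0; y[1] = 0×3 + 1×4 = 4; y[2] = 0×0 + 1×3 + 0×4 = 3; y[3] = 1×0 + 0×3 + 0×4 = 0; y[4] = 0×0 + 0×3 = 0; y[5] = 0×0 = 0

[0, 4, 3, 0, 0, 0]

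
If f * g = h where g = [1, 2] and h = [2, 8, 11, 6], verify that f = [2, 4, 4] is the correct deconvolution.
Forward-compute [2, 4, 4] * [1, 2]: h[0] = 2×1 = 2; h[1] = 2×2 + 4×1 = 8; h[2] = 4×2 + 4×1 = 12; h[3] = 4×2 = 8 → [2, 8, 12, 8]. Does not match given h = [2, 8, 11, 6].

Not verified. [2, 4, 4] * [1, 2] = [2, 8, 12, 8], which differs from [2, 8, 11, 6] at index 2.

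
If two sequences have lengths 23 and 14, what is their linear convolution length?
Linear/full convolution length: m + n - 1 = 23 + 14 - 1 = 36

36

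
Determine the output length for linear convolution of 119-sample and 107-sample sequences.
Linear/full convolution length: m + n - 1 = 119 + 107 - 1 = 225

225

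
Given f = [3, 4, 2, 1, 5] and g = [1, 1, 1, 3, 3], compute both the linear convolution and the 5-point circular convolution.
Linear: y_lin[0] = 3×1 = 3; y_lin[1] = 3×1 + 4×1 = 7; y_lin[2] = 3×1 + 4×1 + 2×1 = 9; y_lin[3] = 3×3 + 4×1 + 2×1 + 1×1 = 16; y_lin[4] = 3×3 + 4×3 + 2×1 + 1×1 + 5×1 = 29; y_lin[5] = 4×3 + 2×3 + 1×1 + 5×1 = 24; y_lin[6] = 2×3 + 1×3 + 5×1 = 14; y_lin[7] = 1×3 + 5×3 = 18; y_lin[8] = 5×3 = 15 → [3, 7, 9, 16, 29, 24, 14, 18, 15]. Circular (length 5): y[0] = 3×1 + 4×3 + 2×3 + 1×1 + 5×1 = 27; y[1] = 3×1 + 4×1 + 2×3 + 1×3 + 5×1 = 21; y[2] = 3×1 + 4×1 + 2×1 + 1×3 + 5×3 = 27; y[3] = 3×3 + 4×1 + 2×1 + 1×1 + 5×3 = 31; y[4] = 3×3 + 4×3 + 2×1 + 1×1 + 5×1 = 29 → [27, 21, 27, 31, 29]

Linear: [3, 7, 9, 16, 29, 24, 14, 18, 15], Circular: [27, 21, 27, 31, 29]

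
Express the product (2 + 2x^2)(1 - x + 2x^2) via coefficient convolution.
Ascending coefficients: a = [2, 0, 2], b = [1, -1, 2]. c[0] = 2×1 = 2; c[1] = 2×-1 + 0×1 = -2; c[2] = 2×2 + 0×-1 + 2×1 = 6; c[3] = 0×2 + 2×-1 = -2; c[4] = 2×2 = 4. Result coefficients: [2, -2, 6, -2, 4] → 2 - 2x + 6x^2 - 2x^3 + 4x^4

2 - 2x + 6x^2 - 2x^3 + 4x^4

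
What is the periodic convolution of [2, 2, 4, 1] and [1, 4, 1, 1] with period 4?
Use y[k] = Σ_j x[j]·h[(k-j) mod 4]. y[0] = 2×1 + 2×1 + 4×1 + 1×4 = 12; y[1] = 2×4 + 2×1 + 4×1 + 1×1 = 15; y[2] = 2×1 + 2×4 + 4×1 + 1×1 = 15; y[3] = 2×1 + 2×1 + 4×4 + 1×1 = 21. Result: [12, 15, 15, 21]

[12, 15, 15, 21]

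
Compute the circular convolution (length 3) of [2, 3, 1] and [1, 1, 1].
Use y[k] = Σ_j a[j]·b[(k-j) mod 3]. y[0] = 2×1 + 3×1 + 1×1 = 6; y[1] = 2×1 + 3×1 + 1×1 = 6; y[2] = 2×1 + 3×1 + 1×1 = 6. Result: [6, 6, 6]

[6, 6, 6]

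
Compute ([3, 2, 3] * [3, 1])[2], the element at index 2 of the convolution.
Use y[k] = Σ_i a[i]·b[k-i] at k=2. y[2] = 2×1 + 3×3 = 11

11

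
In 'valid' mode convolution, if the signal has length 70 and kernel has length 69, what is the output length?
'Valid' mode counts only positions where the kernel fully overlaps the signal: m - n + 1 = 70 - 69 + 1 = 2

2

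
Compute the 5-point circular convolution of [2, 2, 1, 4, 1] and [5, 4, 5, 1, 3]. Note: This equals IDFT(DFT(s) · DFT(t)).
Either evaluate y[k] = Σ_j s[j]·t[(k-j) mod 5] directly, or use IDFT(DFT(s) · DFT(t)). y[0] = 2×5 + 2×3 + 1×1 + 4×5 + 1×4 = 41; y[1] = 2×4 + 2×5 + 1×3 + 4×1 + 1×5 = 30; y[2] = 2×5 + 2×4 + 1×5 + 4×3 + 1×1 = 36; y[3] = 2×1 + 2×5 + 1×4 + 4×5 + 1×3 = 39; y[4] = 2×3 + 2×1 + 1×5 + 4×4 + 1×5 = 34. Result: [41, 30, 36, 39, 34]

[41, 30, 36, 39, 34]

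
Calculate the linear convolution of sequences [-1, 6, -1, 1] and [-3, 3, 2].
y[0] = -1×-3 = 3; y[1] = -1×3 + 6×-3 = -21; y[2] = -1×2 + 6×3 + -1×-3 = 19; y[3] = 6×2 + -1×3 + 1×-3 = 6; y[4] = -1×2 + 1×3 = 1; y[5] = 1×2 = 2

[3, -21, 19, 6, 1, 2]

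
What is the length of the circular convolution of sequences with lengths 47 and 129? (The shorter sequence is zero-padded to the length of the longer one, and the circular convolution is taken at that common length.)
Circular convolution (zero-padding the shorter input) has length max(m, n) = max(47, 129) = 129

129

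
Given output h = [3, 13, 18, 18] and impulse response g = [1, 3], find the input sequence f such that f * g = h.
Deconvolve h=[3, 13, 18, 18] by g=[1, 3]. Since g[0]=1, solve forward: f[0] = h[0] / 1 = 3; f[1] = (h[1] - 3×3) / 1 = 4; f[2] = (h[2] - 4×3) / 1 = 6. So f = [3, 4, 6]. Check by forward convolution: h[0] = 3×1 = 3; h[1] = 3×3 + 4×1 = 13; h[2] = 4×3 + 6×1 = 18; h[3] = 6×3 = 18

[3, 4, 6]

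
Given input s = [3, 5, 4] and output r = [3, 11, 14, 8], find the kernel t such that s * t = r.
Output length 4 = len(s) + len(t) - 1 ⇒ len(t) = 2. Solve t forward using t[k] = (r[k] - Σ_{i≥1} s[i]·t[k-i]) / s[0]: t[0] = r[0] / s[0] = 3 / 3 = 1; t[1] = (r[1] - 5×1) / s[0] = (11 - 5×1) / 3 = 2. So t = [1, 2]. Forward-check [3, 5, 4] * [1, 2]: r[0] = 3×1 = 3; r[1] = 3×2 + 5×1 = 11; r[2] = 5×2 + 4×1 = 14; r[3] = 4×2 = 8 → [3, 11, 14, 8] ✓

[1, 2]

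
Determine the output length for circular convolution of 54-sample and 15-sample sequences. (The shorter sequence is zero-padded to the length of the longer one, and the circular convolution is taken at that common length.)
Circular convolution (zero-padding the shorter input) has length max(m, n) = max(54, 15) = 54

54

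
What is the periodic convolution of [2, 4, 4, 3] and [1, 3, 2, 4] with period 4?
Use y[k] = Σ_j x[j]·h[(k-j) mod 4]. y[0] = 2×1 + 4×4 + 4×2 + 3×3 = 35; y[1] = 2×3 + 4×1 + 4×4 + 3×2 = 32; y[2] = 2×2 + 4×3 + 4×1 + 3×4 = 32; y[3] = 2×4 + 4×2 + 4×3 + 3×1 = 31. Result: [35, 32, 32, 31]

[35, 32, 32, 31]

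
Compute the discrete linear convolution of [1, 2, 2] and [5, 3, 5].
y[0] = 1×5 = 5; y[1] = 1×3 + 2×5 = 13; y[2] = 1×5 + 2×3 + 2×5 = 21; y[3] = 2×5 + 2×3 = 16; y[4] = 2×5 = 10

[5, 13, 21, 16, 10]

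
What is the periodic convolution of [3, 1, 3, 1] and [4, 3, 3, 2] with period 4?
Use y[k] = Σ_j u[j]·v[(k-j) mod 4]. y[0] = 3×4 + 1×2 + 3×3 + 1×3 = 26; y[1] = 3×3 + 1×4 + 3×2 + 1×3 = 22; y[2] = 3×3 + 1×3 + 3×4 + 1×2 = 26; y[3] = 3×2 + 1×3 + 3×3 + 1×4 = 22. Result: [26, 22, 26, 22]

[26, 22, 26, 22]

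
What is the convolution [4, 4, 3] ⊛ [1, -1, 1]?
y[0] = 4×1 = 4; y[1] = 4×-1 + 4×1 = 0; y[2] = 4×1 + 4×-1 + 3×1 = 3; y[3] = 4×1 + 3×-1 = 1; y[4] = 3×1 = 3

[4, 0, 3, 1, 3]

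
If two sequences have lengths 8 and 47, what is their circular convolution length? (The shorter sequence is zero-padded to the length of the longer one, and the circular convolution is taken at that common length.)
Circular convolution (zero-padding the shorter input) has length max(m, n) = max(8, 47) = 47

47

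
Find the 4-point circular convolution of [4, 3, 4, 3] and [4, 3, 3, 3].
Use y[k] = Σ_j u[j]·v[(k-j) mod 4]. y[0] = 4×4 + 3×3 + 4×3 + 3×3 = 46; y[1] = 4×3 + 3×4 + 4×3 + 3×3 = 45; y[2] = 4×3 + 3×3 + 4×4 + 3×3 = 46; y[3] = 4×3 + 3×3 + 4×3 + 3×4 = 45. Result: [46, 45, 46, 45]

[46, 45, 46, 45]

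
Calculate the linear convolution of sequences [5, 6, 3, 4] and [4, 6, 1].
y[0] = 5×4 = 20; y[1] = 5×6 + 6×4 = 54; y[2] = 5×1 + 6×6 + 3×4 = 53; y[3] = 6×1 + 3×6 + 4×4 = 40; y[4] = 3×1 + 4×6 = 27; y[5] = 4×1 = 4

[20, 54, 53, 40, 27, 4]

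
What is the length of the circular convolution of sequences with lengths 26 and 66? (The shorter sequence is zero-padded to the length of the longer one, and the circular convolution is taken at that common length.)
Circular convolution (zero-padding the shorter input) has length max(m, n) = max(26, 66) = 66

66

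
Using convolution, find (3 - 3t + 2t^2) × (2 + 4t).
Ascending coefficients: a = [3, -3, 2], b = [2, 4]. c[0] = 3×2 = 6; c[1] = 3×4 + -3×2 = 6; c[2] = -3×4 + 2×2 = -8; c[3] = 2×4 = 8. Result coefficients: [6, 6, -8, 8] → 6 + 6t - 8t^2 + 8t^3

6 + 6t - 8t^2 + 8t^3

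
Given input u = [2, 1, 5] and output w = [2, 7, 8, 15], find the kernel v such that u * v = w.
Output length 4 = len(u) + len(v) - 1 ⇒ len(v) = 2. Solve v forward using v[k] = (w[k] - Σ_{i≥1} u[i]·v[k-i]) / u[0]: v[0] = w[0] / u[0] = 2 / 2 = 1; v[1] = (w[1] - 1×1) / u[0] = (7 - 1×1) / 2 = 3. So v = [1, 3]. Forward-check [2, 1, 5] * [1, 3]: w[0] = 2×1 = 2; w[1] = 2×3 + 1×1 = 7; w[2] = 1×3 + 5×1 = 8; w[3] = 5×3 = 15 → [2, 7, 8, 15] ✓

[1, 3]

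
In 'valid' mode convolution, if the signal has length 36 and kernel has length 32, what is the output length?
'Valid' mode counts only positions where the kernel fully overlaps the signal: m - n + 1 = 36 - 32 + 1 = 5

5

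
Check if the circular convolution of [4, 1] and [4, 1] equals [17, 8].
Recompute circular convolution of [4, 1] and [4, 1]: y[0] = 4×4 + 1×1 = 17; y[1] = 4×1 + 1×4 = 8 → [17, 8]. Given [17, 8] matches, so answer: Yes

Yes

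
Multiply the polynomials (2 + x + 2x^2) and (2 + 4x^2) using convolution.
Ascending coefficients: a = [2, 1, 2], b = [2, 0, 4]. c[0] = 2×2 = 4; c[1] = 2×0 + 1×2 = 2; c[2] = 2×4 + 1×0 + 2×2 = 12; c[3] = 1×4 + 2×0 = 4; c[4] = 2×4 = 8. Result coefficients: [4, 2, 12, 4, 8] → 4 + 2x + 12x^2 + 4x^3 + 8x^4

4 + 2x + 12x^2 + 4x^3 + 8x^4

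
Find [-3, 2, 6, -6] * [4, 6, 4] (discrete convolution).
y[0] = -3×4 = -12; y[1] = -3×6 + 2×4 = -10; y[2] = -3×4 + 2×6 + 6×4 = 24; y[3] = 2×4 + 6×6 + -6×4 = 20; y[4] = 6×4 + -6×6 = -12; y[5] = -6×4 = -24

[-12, -10, 24, 20, -12, -24]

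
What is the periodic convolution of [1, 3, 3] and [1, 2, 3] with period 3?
Use y[k] = Σ_j f[j]·g[(k-j) mod 3]. y[0] = 1×1 + 3×3 + 3×2 = 16; y[1] = 1×2 + 3×1 + 3×3 = 14; y[2] = 1×3 + 3×2 + 3×1 = 12. Result: [16, 14, 12]

[16, 14, 12]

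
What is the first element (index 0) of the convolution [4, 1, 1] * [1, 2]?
Use y[k] = Σ_i a[i]·b[k-i] at k=0. y[0] = 4×1 = 4

4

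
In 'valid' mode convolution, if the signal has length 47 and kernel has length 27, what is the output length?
'Valid' mode counts only positions where the kernel fully overlaps the signal: m - n + 1 = 47 - 27 + 1 = 21

21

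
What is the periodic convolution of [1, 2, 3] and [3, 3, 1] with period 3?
Use y[k] = Σ_j s[j]·t[(k-j) mod 3]. y[0] = 1×3 + 2×1 + 3×3 = 14; y[1] = 1×3 + 2×3 + 3×1 = 12; y[2] = 1×1 + 2×3 + 3×3 = 16. Result: [14, 12, 16]

[14, 12, 16]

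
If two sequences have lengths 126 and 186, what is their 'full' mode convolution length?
Linear/full convolution length: m + n - 1 = 126 + 186 - 1 = 311

311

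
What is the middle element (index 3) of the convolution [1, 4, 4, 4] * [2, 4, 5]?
Use y[k] = Σ_i a[i]·b[k-i] at k=3. y[3] = 4×5 + 4×4 + 4×2 = 44

44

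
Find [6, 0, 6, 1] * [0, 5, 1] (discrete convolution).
y[0] = 6×0 = 0; y[1] = 6×5 + 0×0 = 30; y[2] = 6×1 + 0×5 + 6×0 = 6; y[3] = 0×1 + 6×5 + 1×0 = 30; y[4] = 6×1 + 1×5 = 11; y[5] = 1×1 = 1

[0, 30, 6, 30, 11, 1]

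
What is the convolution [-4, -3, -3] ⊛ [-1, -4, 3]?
y[0] = -4×-1 = 4; y[1] = -4×-4 + -3×-1 = 19; y[2] = -4×3 + -3×-4 + -3×-1 = 3; y[3] = -3×3 + -3×-4 = 3; y[4] = -3×3 = -9

[4, 19, 3, 3, -9]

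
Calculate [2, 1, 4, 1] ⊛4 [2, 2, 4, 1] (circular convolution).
Use y[k] = Σ_j f[j]·g[(k-j) mod 4]. y[0] = 2×2 + 1×1 + 4×4 + 1×2 = 23; y[1] = 2×2 + 1×2 + 4×1 + 1×4 = 14; y[2] = 2×4 + 1×2 + 4×2 + 1×1 = 19; y[3] = 2×1 + 1×4 + 4×2 + 1×2 = 16. Result: [23, 14, 19, 16]

[23, 14, 19, 16]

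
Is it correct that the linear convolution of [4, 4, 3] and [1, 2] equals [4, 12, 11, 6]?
Recompute linear convolution of [4, 4, 3] and [1, 2]: y[0] = 4×1 = 4; y[1] = 4×2 + 4×1 = 12; y[2] = 4×2 + 3×1 = 11; y[3] = 3×2 = 6 → [4, 12, 11, 6]. Given [4, 12, 11, 6] matches, so answer: Yes

Yes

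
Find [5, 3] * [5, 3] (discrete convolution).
y[0] = 5×5 = 25; y[1] = 5×3 + 3×5 = 30; y[2] = 3×3 = 9

[25, 30, 9]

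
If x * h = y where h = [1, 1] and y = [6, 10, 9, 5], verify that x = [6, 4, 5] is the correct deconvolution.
Forward-compute [6, 4, 5] * [1, 1]: y[0] = 6×1 = 6; y[1] = 6×1 + 4×1 = 10; y[2] = 4×1 + 5×1 = 9; y[3] = 5×1 = 5 → [6, 10, 9, 5]. Matches given y = [6, 10, 9, 5], so verified.

Verified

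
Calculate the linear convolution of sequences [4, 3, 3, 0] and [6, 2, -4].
y[0] = 4×6 = 24; y[1] = 4×2 + 3×6 = 26; y[2] = 4×-4 + 3×2 + 3×6 = 8; y[3] = 3×-4 + 3×2 + 0×6 = -6; y[4] = 3×-4 + 0×2 = -12; y[5] = 0×-4 = 0

[24, 26, 8, -6, -12, 0]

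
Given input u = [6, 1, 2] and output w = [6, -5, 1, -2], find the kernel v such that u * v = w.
Output length 4 = len(u) + len(v) - 1 ⇒ len(v) = 2. Solve v forward using v[k] = (w[k] - Σ_{i≥1} u[i]·v[k-i]) / u[0]: v[0] = w[0] / u[0] = 6 / 6 = 1; v[1] = (w[1] - 1×1) / u[0] = (-5 - 1×1) / 6 = -1. So v = [1, -1]. Forward-check [6, 1, 2] * [1, -1]: w[0] = 6×1 = 6; w[1] = 6×-1 + 1×1 = -5; w[2] = 1×-1 + 2×1 = 1; w[3] = 2×-1 = -2 → [6, -5, 1, -2] ✓

[1, -1]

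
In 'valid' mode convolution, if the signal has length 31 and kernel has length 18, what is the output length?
'Valid' mode counts only positions where the kernel fully overlaps the signal: m - n + 1 = 31 - 18 + 1 = 14

14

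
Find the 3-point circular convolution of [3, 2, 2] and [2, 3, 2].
Use y[k] = Σ_j a[j]·b[(k-j) mod 3]. y[0] = 3×2 + 2×2 + 2×3 = 16; y[1] = 3×3 + 2×2 + 2×2 = 17; y[2] = 3×2 + 2×3 + 2×2 = 16. Result: [16, 17, 16]

[16, 17, 16]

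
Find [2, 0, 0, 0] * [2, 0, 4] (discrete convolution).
y[0] = 2×2 = 4; y[1] = 2×0 + 0×2 = 0; y[2] = 2×4 + 0×0 + 0×2 = 8; y[3] = 0×4 + 0×0 + 0×2 = 0; y[4] = 0×4 + 0×0 = 0; y[5] = 0×4 = 0

[4, 0, 8, 0, 0, 0]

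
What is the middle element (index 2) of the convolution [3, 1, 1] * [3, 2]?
Use y[k] = Σ_i a[i]·b[k-i] at k=2. y[2] = 1×2 + 1×3 = 5

5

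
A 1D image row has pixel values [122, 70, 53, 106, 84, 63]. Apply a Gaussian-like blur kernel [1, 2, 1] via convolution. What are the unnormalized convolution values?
Convolve image row [122, 70, 53, 106, 84, 63] with kernel [1, 2, 1]: y[0] = 122×1 = 122; y[1] = 122×2 + 70×1 = 314; y[2] = 122×1 + 70×2 + 53×1 = 315; y[3] = 70×1 + 53×2 + 106×1 = 282; y[4] = 53×1 + 106×2 + 84×1 = 349; y[5] = 106×1 + 84×2 + 63×1 = 337; y[6] = 84×1 + 63×2 = 210; y[7] = 63×1 = 63 → [122, 314, 315, 282, 349, 337, 210, 63]. Normalization factor = sum(kernel) = 4.

[122, 314, 315, 282, 349, 337, 210, 63]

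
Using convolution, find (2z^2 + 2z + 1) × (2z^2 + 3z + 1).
Ascending coefficients: a = [1, 2, 2], b = [1, 3, 2]. c[0] = 1×1 = 1; c[1] = 1×3 + 2×1 = 5; c[2] = 1×2 + 2×3 + 2×1 = 10; c[3] = 2×2 + 2×3 = 10; c[4] = 2×2 = 4. Result coefficients: [1, 5, 10, 10, 4] → 4z^4 + 10z^3 + 10z^2 + 5z + 1

4z^4 + 10z^3 + 10z^2 + 5z + 1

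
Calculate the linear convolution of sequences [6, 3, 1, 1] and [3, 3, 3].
y[0] = 6×3 = 18; y[1] = 6×3 + 3×3 = 27; y[2] = 6×3 + 3×3 + 1×3 = 30; y[3] = 3×3 + 1×3 + 1×3 = 15; y[4] = 1×3 + 1×3 = 6; y[5] = 1×3 = 3

[18, 27, 30, 15, 6, 3]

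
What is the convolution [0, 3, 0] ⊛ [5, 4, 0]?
y[0] = 0×5 = 0; y[1] = 0×4 + 3×5 = 15; y[2] = 0×0 + 3×4 + 0×5 = 12; y[3] = 3×0 + 0×4 = 0; y[4] = 0×0 = 0

[0, 15, 12, 0, 0]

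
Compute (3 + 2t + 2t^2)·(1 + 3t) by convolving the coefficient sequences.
Ascending coefficients: a = [3, 2, 2], b = [1, 3]. c[0] = 3×1 = 3; c[1] = 3×3 + 2×1 = 11; c[2] = 2×3 + 2×1 = 8; c[3] = 2×3 = 6. Result coefficients: [3, 11, 8, 6] → 3 + 11t + 8t^2 + 6t^3

3 + 11t + 8t^2 + 6t^3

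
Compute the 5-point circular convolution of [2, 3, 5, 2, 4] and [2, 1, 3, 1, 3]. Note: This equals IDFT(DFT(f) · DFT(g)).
Either evaluate y[k] = Σ_j f[j]·g[(k-j) mod 5] directly, or use IDFT(DFT(f) · DFT(g)). y[0] = 2×2 + 3×3 + 5×1 + 2×3 + 4×1 = 28; y[1] = 2×1 + 3×2 + 5×3 + 2×1 + 4×3 = 37; y[2] = 2×3 + 3×1 + 5×2 + 2×3 + 4×1 = 29; y[3] = 2×1 + 3×3 + 5×1 + 2×2 + 4×3 = 32; y[4] = 2×3 + 3×1 + 5×3 + 2×1 + 4×2 = 34. Result: [28, 37, 29, 32, 34]

[28, 37, 29, 32, 34]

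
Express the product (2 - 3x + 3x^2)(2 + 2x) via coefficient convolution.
Ascending coefficients: a = [2, -3, 3], b = [2, 2]. c[0] = 2×2 = 4; c[1] = 2×2 + -3×2 = -2; c[2] = -3×2 + 3×2 = 0; c[3] = 3×2 = 6. Result coefficients: [4, -2, 0, 6] → 4 - 2x + 6x^3

4 - 2x + 6x^3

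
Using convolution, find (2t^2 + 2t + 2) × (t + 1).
Ascending coefficients: a = [2, 2, 2], b = [1, 1]. c[0] = 2×1 = 2; c[1] = 2×1 + 2×1 = 4; c[2] = 2×1 + 2×1 = 4; c[3] = 2×1 = 2. Result coefficients: [2, 4, 4, 2] → 2t^3 + 4t^2 + 4t + 2

2t^3 + 4t^2 + 4t + 2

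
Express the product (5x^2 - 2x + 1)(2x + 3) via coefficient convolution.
Ascending coefficients: a = [1, -2, 5], b = [3, 2]. c[0] = 1×3 = 3; c[1] = 1×2 + -2×3 = -4; c[2] = -2×2 + 5×3 = 11; c[3] = 5×2 = 10. Result coefficients: [3, -4, 11, 10] → 10x^3 + 11x^2 - 4x + 3

10x^3 + 11x^2 - 4x + 3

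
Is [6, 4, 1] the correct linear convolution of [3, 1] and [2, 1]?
Recompute linear convolution of [3, 1] and [2, 1]: y[0] = 3×2 = 6; y[1] = 3×1 + 1×2 = 5; y[2] = 1×1 = 1 → [6, 5, 1]. Compare to given [6, 4, 1]: they differ at index 1: given 4, correct 5, so answer: No

No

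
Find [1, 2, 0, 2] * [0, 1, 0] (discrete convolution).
y[0] = 1×0 = 0; y[1] = 1×1 + 2×0 = 1; y[2] = 1×0 + 2×1 + 0×0 = 2; y[3] = 2×0 + 0×1 + 2×0 = 0; y[4] = 0×0 + 2×1 = 2; y[5] = 2×0 = 0

[0, 1, 2, 0, 2, 0]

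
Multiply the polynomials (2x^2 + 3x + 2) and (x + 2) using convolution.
Ascending coefficients: a = [2, 3, 2], b = [2, 1]. c[0] = 2×2 = 4; c[1] = 2×1 + 3×2 = 8; c[2] = 3×1 + 2×2 = 7; c[3] = 2×1 = 2. Result coefficients: [4, 8, 7, 2] → 2x^3 + 7x^2 + 8x + 4

2x^3 + 7x^2 + 8x + 4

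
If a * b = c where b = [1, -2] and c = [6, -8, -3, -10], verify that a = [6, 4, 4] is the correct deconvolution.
Forward-compute [6, 4, 4] * [1, -2]: c[0] = 6×1 = 6; c[1] = 6×-2 + 4×1 = -8; c[2] = 4×-2 + 4×1 = -4; c[3] = 4×-2 = -8 → [6, -8, -4, -8]. Does not match given c = [6, -8, -3, -10].

Not verified. [6, 4, 4] * [1, -2] = [6, -8, -4, -8], which differs from [6, -8, -3, -10] at index 2.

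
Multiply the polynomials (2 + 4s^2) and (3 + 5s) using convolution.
Ascending coefficients: a = [2, 0, 4], b = [3, 5]. c[0] = 2×3 = 6; c[1] = 2×5 + 0×3 = 10; c[2] = 0×5 + 4×3 = 12; c[3] = 4×5 = 20. Result coefficients: [6, 10, 12, 20] → 6 + 10s + 12s^2 + 20s^3

6 + 10s + 12s^2 + 20s^3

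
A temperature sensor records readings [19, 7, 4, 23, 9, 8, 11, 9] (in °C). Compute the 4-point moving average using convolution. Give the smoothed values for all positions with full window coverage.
4-point moving average kernel = [1, 1, 1, 1]. Apply in 'valid' mode (full window coverage): avg[0] = (19 + 7 + 4 + 23) / 4 = 13.25; avg[1] = (7 + 4 + 23 + 9) / 4 = 10.75; avg[2] = (4 + 23 + 9 + 8) / 4 = 11.0; avg[3] = (23 + 9 + 8 + 11) / 4 = 12.75; avg[4] = (9 + 8 + 11 + 9) / 4 = 9.25. Smoothed values: [13.25, 10.75, 11.0, 12.75, 9.25]

[13.25, 10.75, 11.0, 12.75, 9.25]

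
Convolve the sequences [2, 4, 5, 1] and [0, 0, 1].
y[0] = 2×0 = 0; y[1] = 2×0 + 4×0 = 0; y[2] = 2×1 + 4×0 + 5×0 = 2; y[3] = 4×1 + 5×0 + 1×0 = 4; y[4] = 5×1 + 1×0 = 5; y[5] = 1×1 = 1

[0, 0, 2, 4, 5, 1]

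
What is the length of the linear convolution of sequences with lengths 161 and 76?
Linear/full convolution length: m + n - 1 = 161 + 76 - 1 = 236

236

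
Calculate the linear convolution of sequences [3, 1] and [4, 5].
y[0] = 3×4 = 12; y[1] = 3×5 + 1×4 = 19; y[2] = 1×5 = 5

[12, 19, 5]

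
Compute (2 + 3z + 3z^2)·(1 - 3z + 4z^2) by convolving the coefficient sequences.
Ascending coefficients: a = [2, 3, 3], b = [1, -3, 4]. c[0] = 2×1 = 2; c[1] = 2×-3 + 3×1 = -3; c[2] = 2×4 + 3×-3 + 3×1 = 2; c[3] = 3×4 + 3×-3 = 3; c[4] = 3×4 = 12. Result coefficients: [2, -3, 2, 3, 12] → 2 - 3z + 2z^2 + 3z^3 + 12z^4

2 - 3z + 2z^2 + 3z^3 + 12z^4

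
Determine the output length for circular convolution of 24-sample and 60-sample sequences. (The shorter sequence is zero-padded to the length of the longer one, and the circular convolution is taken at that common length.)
Circular convolution (zero-padding the shorter input) has length max(m, n) = max(24, 60) = 60

60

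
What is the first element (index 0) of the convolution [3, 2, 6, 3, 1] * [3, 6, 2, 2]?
Use y[k] = Σ_i a[i]·b[k-i] at k=0. y[0] = 3×3 = 9

9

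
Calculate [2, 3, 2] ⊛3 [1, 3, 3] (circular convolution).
Use y[k] = Σ_j x[j]·h[(k-j) mod 3]. y[0] = 2×1 + 3×3 + 2×3 = 17; y[1] = 2×3 + 3×1 + 2×3 = 15; y[2] = 2×3 + 3×3 + 2×1 = 17. Result: [17, 15, 17]

[17, 15, 17]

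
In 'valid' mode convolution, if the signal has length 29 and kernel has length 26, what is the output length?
'Valid' mode counts only positions where the kernel fully overlaps the signal: m - n + 1 = 29 - 26 + 1 = 4

4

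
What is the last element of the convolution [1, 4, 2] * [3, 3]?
Use y[k] = Σ_i a[i]·b[k-i] at k=3. y[3] = 2×3 = 6

6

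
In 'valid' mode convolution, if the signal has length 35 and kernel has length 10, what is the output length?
'Valid' mode counts only positions where the kernel fully overlaps the signal: m - n + 1 = 35 - 10 + 1 = 26

26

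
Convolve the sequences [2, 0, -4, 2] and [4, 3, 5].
y[0] = 2×4 = 8; y[1] = 2×3 + 0×4 = 6; y[2] = 2×5 + 0×3 + -4×4 = -6; y[3] = 0×5 + -4×3 + 2×4 = -4; y[4] = -4×5 + 2×3 = -14; y[5] = 2×5 = 10

[8, 6, -6, -4, -14, 10]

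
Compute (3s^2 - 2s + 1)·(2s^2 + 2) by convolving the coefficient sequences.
Ascending coefficients: a = [1, -2, 3], b = [2, 0, 2]. c[0] = 1×2 = 2; c[1] = 1×0 + -2×2 = -4; c[2] = 1×2 + -2×0 + 3×2 = 8; c[3] = -2×2 + 3×0 = -4; c[4] = 3×2 = 6. Result coefficients: [2, -4, 8, -4, 6] → 6s^4 - 4s^3 + 8s^2 - 4s + 2

6s^4 - 4s^3 + 8s^2 - 4s + 2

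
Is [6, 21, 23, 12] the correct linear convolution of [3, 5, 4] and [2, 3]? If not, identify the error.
Recompute linear convolution of [3, 5, 4] and [2, 3]: y[0] = 3×2 = 6; y[1] = 3×3 + 5×2 = 19; y[2] = 5×3 + 4×2 = 23; y[3] = 4×3 = 12 → [6, 19, 23, 12]. Compare to given [6, 21, 23, 12]: they differ at index 1: given 21, correct 19, so answer: No

No. Error at index 1: given 21, correct 19.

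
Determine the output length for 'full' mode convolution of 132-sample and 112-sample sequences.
Linear/full convolution length: m + n - 1 = 132 + 112 - 1 = 243

243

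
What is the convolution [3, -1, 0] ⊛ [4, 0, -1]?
y[0] = 3×4 = 12; y[1] = 3×0 + -1×4 = -4; y[2] = 3×-1 + -1×0 + 0×4 = -3; y[3] = -1×-1 + 0×0 = 1; y[4] = 0×-1 = 0

[12, -4, -3, 1, 0]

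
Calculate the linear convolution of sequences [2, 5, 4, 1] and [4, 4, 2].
y[0] = 2×4 = 8; y[1] = 2×4 + 5×4 = 28; y[2] = 2×2 + 5×4 + 4×4 = 40; y[3] = 5×2 + 4×4 + 1×4 = 30; y[4] = 4×2 + 1×4 = 12; y[5] = 1×2 = 2

[8, 28, 40, 30, 12, 2]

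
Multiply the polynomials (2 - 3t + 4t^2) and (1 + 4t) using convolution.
Ascending coefficients: a = [2, -3, 4], b = [1, 4]. c[0] = 2×1 = 2; c[1] = 2×4 + -3×1 = 5; c[2] = -3×4 + 4×1 = -8; c[3] = 4×4 = 16. Result coefficients: [2, 5, -8, 16] → 2 + 5t - 8t^2 + 16t^3

2 + 5t - 8t^2 + 16t^3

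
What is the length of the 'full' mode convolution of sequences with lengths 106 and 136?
Linear/full convolution length: m + n - 1 = 106 + 136 - 1 = 241

241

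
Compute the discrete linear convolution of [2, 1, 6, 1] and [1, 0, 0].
y[0] = 2×1 = 2; y[1] = 2×0 + 1×1 = 1; y[2] = 2×0 + 1×0 + 6×1 = 6; y[3] = 1×0 + 6×0 + 1×1 = 1; y[4] = 6×0 + 1×0 = 0; y[5] = 1×0 = 0

[2, 1, 6, 1, 0, 0]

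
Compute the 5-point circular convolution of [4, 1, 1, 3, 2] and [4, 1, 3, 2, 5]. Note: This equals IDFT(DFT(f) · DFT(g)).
Either evaluate y[k] = Σ_j f[j]·g[(k-j) mod 5] directly, or use IDFT(DFT(f) · DFT(g)). y[0] = 4×4 + 1×5 + 1×2 + 3×3 + 2×1 = 34; y[1] = 4×1 + 1×4 + 1×5 + 3×2 + 2×3 = 25; y[2] = 4×3 + 1×1 + 1×4 + 3×5 + 2×2 = 36; y[3] = 4×2 + 1×3 + 1×1 + 3×4 + 2×5 = 34; y[4] = 4×5 + 1×2 + 1×3 + 3×1 + 2×4 = 36. Result: [34, 25, 36, 34, 36]

[34, 25, 36, 34, 36]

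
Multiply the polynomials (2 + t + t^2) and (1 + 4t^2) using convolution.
Ascending coefficients: a = [2, 1, 1], b = [1, 0, 4]. c[0] = 2×1 = 2; c[1] = 2×0 + 1×1 = 1; c[2] = 2×4 + 1×0 + 1×1 = 9; c[3] = 1×4 + 1×0 = 4; c[4] = 1×4 = 4. Result coefficients: [2, 1, 9, 4, 4] → 2 + t + 9t^2 + 4t^3 + 4t^4

2 + t + 9t^2 + 4t^3 + 4t^4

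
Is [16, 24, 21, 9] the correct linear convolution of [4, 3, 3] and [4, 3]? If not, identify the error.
Recompute linear convolution of [4, 3, 3] and [4, 3]: y[0] = 4×4 = 16; y[1] = 4×3 + 3×4 = 24; y[2] = 3×3 + 3×4 = 21; y[3] = 3×3 = 9 → [16, 24, 21, 9]. Given [16, 24, 21, 9] matches, so answer: Yes

Yes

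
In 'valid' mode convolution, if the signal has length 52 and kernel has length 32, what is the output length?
'Valid' mode counts only positions where the kernel fully overlaps the signal: m - n + 1 = 52 - 32 + 1 = 21

21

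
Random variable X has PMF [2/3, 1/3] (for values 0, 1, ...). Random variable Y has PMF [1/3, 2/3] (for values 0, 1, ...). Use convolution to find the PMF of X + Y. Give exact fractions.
P(X+Y=k) = Σ_i P(X=i)·P(Y=k-i) — a convolution of [2/3, 1/3] and [1/3, 2/3]. P(X+Y=0) = (2/3)×(1/3) = 2/9; P(X+Y=1) = (2/3)×(2/3) + (1/3)×(1/3) = 4/9 + 1/9 = 5/9; P(X+Y=2) = (1/3)×(2/3) = 2/9. PMF: [2/9, 5/9, 2/9] (sums to 1 ✓)

[2/9, 5/9, 2/9]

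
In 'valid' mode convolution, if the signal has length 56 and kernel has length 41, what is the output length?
'Valid' mode counts only positions where the kernel fully overlaps the signal: m - n + 1 = 56 - 41 + 1 = 16

16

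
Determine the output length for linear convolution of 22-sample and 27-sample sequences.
Linear/full convolution length: m + n - 1 = 22 + 27 - 1 = 48

48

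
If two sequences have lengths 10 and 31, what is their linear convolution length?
Linear/full convolution length: m + n - 1 = 10 + 31 - 1 = 40

40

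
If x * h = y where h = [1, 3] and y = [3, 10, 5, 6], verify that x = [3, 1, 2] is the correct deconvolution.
Forward-compute [3, 1, 2] * [1, 3]: y[0] = 3×1 = 3; y[1] = 3×3 + 1×1 = 10; y[2] = 1×3 + 2×1 = 5; y[3] = 2×3 = 6 → [3, 10, 5, 6]. Matches given y = [3, 10, 5, 6], so verified.

Verified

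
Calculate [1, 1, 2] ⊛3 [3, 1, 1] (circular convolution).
Use y[k] = Σ_j u[j]·v[(k-j) mod 3]. y[0] = 1×3 + 1×1 + 2×1 = 6; y[1] = 1×1 + 1×3 + 2×1 = 6; y[2] = 1×1 + 1×1 + 2×3 = 8. Result: [6, 6, 8]

[6, 6, 8]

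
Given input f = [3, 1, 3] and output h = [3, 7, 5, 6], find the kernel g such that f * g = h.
Output length 4 = len(f) + len(g) - 1 ⇒ len(g) = 2. Solve g forward using g[k] = (h[k] - Σ_{i≥1} f[i]·g[k-i]) / f[0]: g[0] = h[0] / f[0] = 3 / 3 = 1; g[1] = (h[1] - 1×1) / f[0] = (7 - 1×1) / 3 = 2. So g = [1, 2]. Forward-check [3, 1, 3] * [1, 2]: h[0] = 3×1 = 3; h[1] = 3×2 + 1×1 = 7; h[2] = 1×2 + 3×1 = 5; h[3] = 3×2 = 6 → [3, 7, 5, 6] ✓

[1, 2]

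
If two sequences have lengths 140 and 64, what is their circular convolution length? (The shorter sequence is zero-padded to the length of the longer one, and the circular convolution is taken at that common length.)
Circular convolution (zero-padding the shorter input) has length max(m, n) = max(140, 64) = 140

140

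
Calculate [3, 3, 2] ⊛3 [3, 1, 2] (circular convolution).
Use y[k] = Σ_j u[j]·v[(k-j) mod 3]. y[0] = 3×3 + 3×2 + 2×1 = 17; y[1] = 3×1 + 3×3 + 2×2 = 16; y[2] = 3×2 + 3×1 + 2×3 = 15. Result: [17, 16, 15]

[17, 16, 15]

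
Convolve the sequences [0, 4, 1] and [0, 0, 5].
y[0] = 0×0 = 0; y[1] = 0×0 + 4×0 = 0; y[2] = 0×5 + 4×0 + 1×0 = 0; y[3] = 4×5 + 1×0 = 20; y[4] = 1×5 = 5

[0, 0, 0, 20, 5]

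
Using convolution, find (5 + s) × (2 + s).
Ascending coefficients: a = [5, 1], b = [2, 1]. c[0] = 5×2 = 10; c[1] = 5×1 + 1×2 = 7; c[2] = 1×1 = 1. Result coefficients: [10, 7, 1] → 10 + 7s + s^2

10 + 7s + s^2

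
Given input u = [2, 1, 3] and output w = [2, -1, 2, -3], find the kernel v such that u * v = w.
Output length 4 = len(u) + len(v) - 1 ⇒ len(v) = 2. Solve v forward using v[k] = (w[k] - Σ_{i≥1} u[i]·v[k-i]) / u[0]: v[0] = w[0] / u[0] = 2 / 2 = 1; v[1] = (w[1] - 1×1) / u[0] = (-1 - 1×1) / 2 = -1. So v = [1, -1]. Forward-check [2, 1, 3] * [1, -1]: w[0] = 2×1 = 2; w[1] = 2×-1 + 1×1 = -1; w[2] = 1×-1 + 3×1 = 2; w[3] = 3×-1 = -3 → [2, -1, 2, -3] ✓

[1, -1]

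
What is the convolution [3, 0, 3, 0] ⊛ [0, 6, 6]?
y[0] = 3×0 = 0; y[1] = 3×6 + 0×0 = 18; y[2] = 3×6 + 0×6 + 3×0 = 18; y[3] = 0×6 + 3×6 + 0×0 = 18; y[4] = 3×6 + 0×6 = 18; y[5] = 0×6 = 0

[0, 18, 18, 18, 18, 0]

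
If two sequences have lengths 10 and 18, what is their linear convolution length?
Linear/full convolution length: m + n - 1 = 10 + 18 - 1 = 27

27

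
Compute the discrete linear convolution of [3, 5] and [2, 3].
y[0] = 3×2 = 6; y[1] = 3×3 + 5×2 = 19; y[2] = 5×3 = 15

[6, 19, 15]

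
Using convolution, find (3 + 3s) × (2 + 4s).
Ascending coefficients: a = [3, 3], b = [2, 4]. c[0] = 3×2 = 6; c[1] = 3×4 + 3×2 = 18; c[2] = 3×4 = 12. Result coefficients: [6, 18, 12] → 6 + 18s + 12s^2

6 + 18s + 12s^2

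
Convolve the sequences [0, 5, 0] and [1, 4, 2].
y[0] = 0×1 = 0; y[1] = 0×4 + 5×1 = 5; y[2] = 0×2 + 5×4 + 0×1 = 20; y[3] = 5×2 + 0×4 = 10; y[4] = 0×2 = 0

[0, 5, 20, 10, 0]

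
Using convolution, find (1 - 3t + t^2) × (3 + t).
Ascending coefficients: a = [1, -3, 1], b = [3, 1]. c[0] = 1×3 = 3; c[1] = 1×1 + -3×3 = -8; c[2] = -3×1 + 1×3 = 0; c[3] = 1×1 = 1. Result coefficients: [3, -8, 0, 1] → 3 - 8t + t^3

3 - 8t + t^3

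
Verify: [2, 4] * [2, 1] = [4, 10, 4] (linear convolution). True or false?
Recompute linear convolution of [2, 4] and [2, 1]: y[0] = 2×2 = 4; y[1] = 2×1 + 4×2 = 10; y[2] = 4×1 = 4 → [4, 10, 4]. Given [4, 10, 4] matches, so answer: Yes

Yes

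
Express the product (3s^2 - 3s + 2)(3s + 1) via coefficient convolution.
Ascending coefficients: a = [2, -3, 3], b = [1, 3]. c[0] = 2×1 = 2; c[1] = 2×3 + -3×1 = 3; c[2] = -3×3 + 3×1 = -6; c[3] = 3×3 = 9. Result coefficients: [2, 3, -6, 9] → 9s^3 - 6s^2 + 3s + 2

9s^3 - 6s^2 + 3s + 2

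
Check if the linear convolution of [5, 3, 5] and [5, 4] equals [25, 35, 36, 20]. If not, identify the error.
Recompute linear convolution of [5, 3, 5] and [5, 4]: y[0] = 5×5 = 25; y[1] = 5×4 + 3×5 = 35; y[2] = 3×4 + 5×5 = 37; y[3] = 5×4 = 20 → [25, 35, 37, 20]. Compare to given [25, 35, 36, 20]: they differ at index 2: given 36, correct 37, so answer: No

No. Error at index 2: given 36, correct 37.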